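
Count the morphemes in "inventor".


Word: "inventor"
Morphemes: invent / -or
Each morpheme carries meaning
= 2 morphemes


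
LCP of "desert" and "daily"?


Word 1: "desert"
Word 2: "daily"
Comparing from start:
  Pos 0: 'd' == 'd'
  Pos 1: 'e' != 'a' (stop)
LCP = "d" (length 1)


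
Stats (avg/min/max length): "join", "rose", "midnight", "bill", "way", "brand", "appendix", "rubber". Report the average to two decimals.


Lengths: "join"=4, "rose"=4, "midnight"=8, "bill"=4, "way"=3, "brand"=5, "appendix"=8, "rubber"=6
Sum = 42, Count = 8
Average = 42/8 = 5.25
= avg=5.25, min=3, max=8


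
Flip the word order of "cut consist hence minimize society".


Original: "cut consist hence minimize society"
Words (1..n): cut | consist | hence | minimize | society
Reversed (n..1): society | minimize | hence | consist | cut
Result = "society minimize hence consist cut"


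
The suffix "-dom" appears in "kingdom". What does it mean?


Suffix: -dom
Example: kingdom (king + -dom)
Meaning = state / realm


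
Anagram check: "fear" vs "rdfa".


Word 1: "fear" → sorted: aefr
Word 2: "rdfa" → sorted: adfr
Same letters? aefr != adfr
Anagram = No


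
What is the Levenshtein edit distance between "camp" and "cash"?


Word 1: "camp" (length 4)
Word 2: "cash" (length 4)
One optimal edit sequence (insert/delete/substitute each cost 1):
  1. keep 'c'
  2. keep 'a'
  3. substitute 'm' -> 's'  (+1)
  4. substitute 'p' -> 'h'  (+1)
Total edit operations: 2
Edit distance = 2


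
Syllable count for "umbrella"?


Word: "umbrella"
Syllable breakdown: um / brel / la
Counting: 3 parts
= 3 syllables


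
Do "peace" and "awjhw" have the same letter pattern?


Pattern of "peace": [0, 1, 2, 3, 1]
Pattern of "awjhw": [0, 1, 2, 3, 1]
Patterns match
Same pattern = Yes


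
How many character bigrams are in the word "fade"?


Word: "fade" (length 4)
Number of 2-grams = length - 2 + 1 = 4 - 2 + 1
= 3


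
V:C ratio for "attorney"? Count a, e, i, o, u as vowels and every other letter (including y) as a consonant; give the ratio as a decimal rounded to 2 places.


Word: "attorney"
Vowels (a,e,i,o,u): 3
Consonants: 5
Ratio = 3/5
= 0.60


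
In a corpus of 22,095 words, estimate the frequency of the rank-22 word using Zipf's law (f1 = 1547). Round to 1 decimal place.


Zipf's law: f(r) = f(1) / r
f(1) = 1547
f(22) = 1547 / 22
= 70.3 occurrences


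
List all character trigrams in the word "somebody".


Word: "somebody" (length 8)
Number of trigrams = 8 - 3 + 1 = 6
  Position 0: "som"
  Position 1: "ome"
  Position 2: "meb"
  Position 3: "ebo"
  Position 4: "bod"
  Position 5: "ody"
Trigrams = "som", "ome", "meb", "ebo", "bod", "ody"


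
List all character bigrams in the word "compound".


Word: "compound" (length 8)
Number of bigrams = 8 - 2 + 1 = 7
  Position 0: "co"
  Position 1: "om"
  Position 2: "mp"
  Position 3: "po"
  Position 4: "ou"
  Position 5: "un"
  Position 6: "nd"
Bigrams = "co", "om", "mp", "po", "ou", "un", "nd"


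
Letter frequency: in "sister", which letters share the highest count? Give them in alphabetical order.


Word: "sister"
Letter counts:
  'e': 1
  'i': 1
  'r': 1
  's': 2
  't': 1
Maximum count = 2
Most frequent = 's' (2 times each)


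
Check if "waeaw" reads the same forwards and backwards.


Word: "waeaw"
Reversed: "waeaw"
Forward == Backward? waeaw == waeaw
Palindrome = Yes


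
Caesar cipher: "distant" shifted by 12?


Word: "distant"
Shift: 12
Each letter → (letter + shift) mod 26:
  'd' (3) + 12 = 15 → 'p'
  'i' (8) + 12 = 20 → 'u'
  's' (18) + 12 = 4 → 'e'
  't' (19) + 12 = 5 → 'f'
  'a' (0) + 12 = 12 → 'm'
  'n' (13) + 12 = 25 → 'z'
  't' (19) + 12 = 5 → 'f'
Result = "puefmzf"


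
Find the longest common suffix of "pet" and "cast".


Word 1: "pet"
Word 2: "cast"
Comparing from end:
  Pos -1: 't' == 't'
  Pos -2: 'e' != 's' (stop)
LCS = "t" (length 1)


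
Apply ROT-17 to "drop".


Word: "drop"
Shift: 17
Each letter → (letter + shift) mod 26:
  'd' (3) + 17 = 20 → 'u'
  'r' (17) + 17 = 8 → 'i'
  'o' (14) + 17 = 5 → 'f'
  'p' (15) + 17 = 6 → 'g'
Result = "uifg"


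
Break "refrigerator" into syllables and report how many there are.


Word: "refrigerator"
Syllable breakdown: re / frig / er / a / tor
Counting: 5 parts
= 5 syllables


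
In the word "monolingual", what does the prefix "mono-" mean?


Prefix: mono-
Example: monolingual = mono- + lingual
Meaning = one


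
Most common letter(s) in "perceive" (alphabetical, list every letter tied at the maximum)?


Word: "perceive"
Letter counts:
  'c': 1
  'e': 3
  'i': 1
  'p': 1
  'r': 1
  'v': 1
Maximum count = 3
Most frequent = 'e' (3 times each)


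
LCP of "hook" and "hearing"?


Word 1: "hook"
Word 2: "hearing"
Comparing from start:
  Pos 0: 'h' == 'h'
  Pos 1: 'o' != 'e' (stop)
LCP = "h" (length 1)


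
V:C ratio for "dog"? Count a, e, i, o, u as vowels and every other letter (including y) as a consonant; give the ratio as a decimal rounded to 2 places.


Word: "dog"
Vowels (a,e,i,o,u): 1
Consonants: 2
Ratio = 1/2
= 0.50


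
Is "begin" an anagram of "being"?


Word 1: "being" → sorted: begin
Word 2: "begin" → sorted: begin
Same letters? begin == begin
Anagram = Yes


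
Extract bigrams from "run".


Word: "run" (length 3)
Number of bigrams = 3 - 2 + 1 = 2
  Position 0: "ru"
  Position 1: "un"
Bigrams = "ru", "un"


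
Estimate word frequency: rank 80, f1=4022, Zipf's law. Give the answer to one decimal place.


Zipf's law: f(r) = f(1) / r
f(1) = 4022
f(80) = 4022 / 80
= 50.3 occurrences


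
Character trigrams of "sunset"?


Word: "sunset" (length 6)
Number of trigrams = 6 - 3 + 1 = 4
  Position 0: "sun"
  Position 1: "uns"
  Position 2: "nse"
  Position 3: "set"
Trigrams = "sun", "uns", "nse", "set"


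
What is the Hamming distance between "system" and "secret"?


Comparing character by character (same length = 6):
  Pos 0: 's' vs 's' =
  Pos 1: 'y' vs 'e' !=
  Pos 2: 's' vs 'c' !=
  Pos 3: 't' vs 'r' !=
  Pos 4: 'e' vs 'e' =
  Pos 5: 'm' vs 't' !=
Hamming distance = 4


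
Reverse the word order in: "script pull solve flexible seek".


Original: "script pull solve flexible seek"
Words (1..n): script | pull | solve | flexible | seek
Reversed (n..1): seek | flexible | solve | pull | script
Result = "seek flexible solve pull script"


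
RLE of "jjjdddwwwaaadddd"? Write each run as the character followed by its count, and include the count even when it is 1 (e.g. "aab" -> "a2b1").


String: "jjjdddwwwaaadddd"
Scanning for consecutive runs:
  'j' x 3
  'd' x 3
  'w' x 3
  'a' x 3
  'd' x 4
RLE = "j3d3w3a3d4"


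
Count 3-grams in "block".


Word: "block" (length 5)
Number of 3-grams = length - 3 + 1 = 5 - 3 + 1
= 3


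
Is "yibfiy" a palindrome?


Word: "yibfiy"
Reversed: "yifbiy"
Forward == Backward? yibfiy != yifbiy
Palindrome = No


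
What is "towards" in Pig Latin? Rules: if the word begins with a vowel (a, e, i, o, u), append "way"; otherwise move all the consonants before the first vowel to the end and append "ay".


Word: "towards"
Starts with consonant(s) → move to end, add 'ay'
Consonant cluster: "t"
Pig Latin = "owardstay"


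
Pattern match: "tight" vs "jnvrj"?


Pattern of "tight": [0, 1, 2, 3, 0]
Pattern of "jnvrj": [0, 1, 2, 3, 0]
Patterns match
Same pattern = Yes


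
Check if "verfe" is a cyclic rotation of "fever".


Word: "fever", Candidate: "verfe"
Method: check if candidate is substring of word+word
"feverfever" contains "verfe"? Yes
Is rotation = Yes


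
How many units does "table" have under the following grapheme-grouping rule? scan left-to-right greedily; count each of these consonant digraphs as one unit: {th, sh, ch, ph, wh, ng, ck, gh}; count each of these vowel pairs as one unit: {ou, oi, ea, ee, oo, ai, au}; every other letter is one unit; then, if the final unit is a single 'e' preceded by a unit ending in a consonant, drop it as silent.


Word: "table" (5 letters)
Left-to-right scan:
  [1] 't' (letter)
  [2] 'a' (letter)
  [3] 'b' (letter)
  [4] 'l' (letter)
  [5] 'e' (letter)
Units from scan: 5
Final unit is 'e' after a consonant -> drop as silent (-1)
Sound units = 4 units


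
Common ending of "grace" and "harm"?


Word 1: "grace"
Word 2: "harm"
Comparing from end:
  Pos -1: 'e' != 'm' (stop)
LCS = "" (length 0)


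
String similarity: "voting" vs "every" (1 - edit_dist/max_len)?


Word 1: "voting" (length 6)
Word 2: "every" (length 5)
One optimal edit sequence:
  1. delete 'v'  (+1)
  2. substitute 'o' -> 'e'  (+1)
  3. substitute 't' -> 'v'  (+1)
  4. substitute 'i' -> 'e'  (+1)
  5. substitute 'n' -> 'r'  (+1)
  6. substitute 'g' -> 'y'  (+1)
Edit distance = 6
Max length = max(6, 5) = 6
Similarity = 1 - 6/6
= 0.0000


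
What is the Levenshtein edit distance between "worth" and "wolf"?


Word 1: "worth" (length 5)
Word 2: "wolf" (length 4)
One optimal edit sequence (insert/delete/substitute each cost 1):
  1. keep 'w'
  2. keep 'o'
  3. delete 'r'  (+1)
  4. substitute 't' -> 'l'  (+1)
  5. substitute 'h' -> 'f'  (+1)
Total edit operations: 3
Edit distance = 3


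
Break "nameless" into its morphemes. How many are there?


Word: "nameless"
Morphemes: name | -less
Each morpheme carries meaning
= 2 morphemes


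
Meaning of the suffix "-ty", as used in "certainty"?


Suffix: -ty
Example: certainty = certain + -ty
Meaning = quality of


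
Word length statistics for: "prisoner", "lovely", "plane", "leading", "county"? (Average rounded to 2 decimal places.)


Lengths: "prisoner"=8, "lovely"=6, "plane"=5, "leading"=7, "county"=6
Sum = 32, Count = 5
Average = 32/5 = 6.40
= avg=6.40, min=5, max=8


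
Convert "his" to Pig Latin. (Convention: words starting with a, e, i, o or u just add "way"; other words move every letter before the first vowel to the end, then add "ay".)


Word: "his"
Starts with consonant(s) → move to end, add 'ay'
Consonant cluster: "h"
Pig Latin = "ishay"


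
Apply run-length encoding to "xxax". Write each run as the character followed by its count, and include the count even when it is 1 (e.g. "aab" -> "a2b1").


String: "xxax"
Scanning for consecutive runs:
  'x' x 2
  'a' x 1
  'x' x 1
RLE = "x2a1x1"


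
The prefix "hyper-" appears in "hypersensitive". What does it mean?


Prefix: hyper-
Example: hypersensitive (hyper- + sensitive)
Meaning = over / excessive


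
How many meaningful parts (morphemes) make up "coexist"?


Word: "coexist"
Morphemes: co- | exist
Each morpheme carries meaning
= 2 morphemes


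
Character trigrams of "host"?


Word: "host" (length 4)
Number of trigrams = 4 - 3 + 1 = 2
  Position 0: "hos"
  Position 1: "ost"
Trigrams = "hos", "ost"


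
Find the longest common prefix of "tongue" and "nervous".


Word 1: "tongue"
Word 2: "nervous"
Comparing from start:
  Pos 0: 't' != 'n' (stop)
LCP = "" (length 0)


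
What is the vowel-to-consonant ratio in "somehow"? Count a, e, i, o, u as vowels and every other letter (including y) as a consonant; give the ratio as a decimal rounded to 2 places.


Word: "somehow"
Vowels (a,e,i,o,u): 3
Consonants: 4
Ratio = 3/4
= 0.75


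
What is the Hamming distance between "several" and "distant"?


Comparing character by character (same length = 7):
  Pos 0: 's' vs 'd' !=
  Pos 1: 'e' vs 'i' !=
  Pos 2: 'v' vs 's' !=
  Pos 3: 'e' vs 't' !=
  Pos 4: 'r' vs 'a' !=
  Pos 5: 'a' vs 'n' !=
  Pos 6: 'l' vs 't' !=
Hamming distance = 7


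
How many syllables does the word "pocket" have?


Word: "pocket"
Syllable breakdown: pock-et
Counting: 2 parts
= 2 syllables


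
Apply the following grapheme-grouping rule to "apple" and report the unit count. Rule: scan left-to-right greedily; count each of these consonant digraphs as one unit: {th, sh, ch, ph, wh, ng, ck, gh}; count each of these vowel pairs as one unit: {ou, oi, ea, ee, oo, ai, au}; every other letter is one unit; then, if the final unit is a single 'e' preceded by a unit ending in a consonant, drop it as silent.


Word: "apple" (5 letters)
Left-to-right scan:
  [1] 'a' (letter)
  [2] 'p' (letter)
  [3] 'p' (letter)
  [4] 'l' (letter)
  [5] 'e' (letter)
Units from scan: 5
Final unit is 'e' after a consonant -> drop as silent (-1)
Sound units = 4 units


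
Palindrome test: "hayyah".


Word: "hayyah"
Reversed: "hayyah"
Forward == Backward? hayyah == hayyah
Palindrome = Yes


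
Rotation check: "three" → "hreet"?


Word: "three", Candidate: "hreet"
Method: check if candidate is substring of word+word
"threethree" contains "hreet"? Yes
Is rotation = Yes


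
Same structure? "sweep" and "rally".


Pattern of "sweep": [0, 1, 2, 2, 3]
Pattern of "rally": [0, 1, 2, 2, 3]
Patterns match
Same pattern = Yes


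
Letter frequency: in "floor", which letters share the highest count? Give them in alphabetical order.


Word: "floor"
Letter counts:
  'f': 1
  'l': 1
  'o': 2
  'r': 1
Maximum count = 2
Most frequent = 'o' (2 times each)


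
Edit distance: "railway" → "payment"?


Word 1: "railway" (length 7)
Word 2: "payment" (length 7)
One optimal edit sequence (insert/delete/substitute each cost 1):
  1. substitute 'r' -> 'p'  (+1)
  2. keep 'a'
  3. substitute 'i' -> 'y'  (+1)
  4. substitute 'l' -> 'm'  (+1)
  5. substitute 'w' -> 'e'  (+1)
  6. substitute 'a' -> 'n'  (+1)
  7. substitute 'y' -> 't'  (+1)
Total edit operations: 6
Edit distance = 6


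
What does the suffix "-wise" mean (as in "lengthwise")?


Suffix: -wise
Example: lengthwise (length + -wise)
Meaning = in the manner of


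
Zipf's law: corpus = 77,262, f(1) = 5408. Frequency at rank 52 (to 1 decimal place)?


Zipf's law: f(r) = f(1) / r
f(1) = 5408
f(52) = 5408 / 52
= 104.0 occurrences


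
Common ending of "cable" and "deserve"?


Word 1: "cable"
Word 2: "deserve"
Comparing from end:
  Pos -1: 'e' == 'e'
  Pos -2: 'l' != 'v' (stop)
LCS = "e" (length 1)


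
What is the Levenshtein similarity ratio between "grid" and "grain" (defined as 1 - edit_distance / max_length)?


Word 1: "grid" (length 4)
Word 2: "grain" (length 5)
One optimal edit sequence:
  1. keep 'g'
  2. keep 'r'
  3. insert 'a'  (+1)
  4. keep 'i'
  5. substitute 'd' -> 'n'  (+1)
Edit distance = 2
Max length = max(4, 5) = 5
Similarity = 1 - 2/5
= 0.6000


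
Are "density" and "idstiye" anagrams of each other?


Word 1: "density" → sorted: deinsty
Word 2: "idstiye" → sorted: deiisty
Same letters? deinsty != deiisty
Anagram = No


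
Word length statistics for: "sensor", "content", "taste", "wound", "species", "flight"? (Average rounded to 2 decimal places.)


Lengths: "sensor"=6, "content"=7, "taste"=5, "wound"=5, "species"=7, "flight"=6
Sum = 36, Count = 6
Average = 36/6 = 6.00
= avg=6.00, min=5, max=7


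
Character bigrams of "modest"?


Word: "modest" (length 6)
Number of bigrams = 6 - 2 + 1 = 5
  Position 0: "mo"
  Position 1: "od"
  Position 2: "de"
  Position 3: "es"
  Position 4: "st"
Bigrams = "mo", "od", "de", "es", "st"


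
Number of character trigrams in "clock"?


Word: "clock" (length 5)
Number of 3-grams = length - 3 + 1 = 5 - 3 + 1
= 3


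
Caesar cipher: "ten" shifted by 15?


Word: "ten"
Shift: 15
Each letter → (letter + shift) mod 26:
  't' (19) + 15 = 8 → 'i'
  'e' (4) + 15 = 19 → 't'
  'n' (13) + 15 = 2 → 'c'
Result = "itc"


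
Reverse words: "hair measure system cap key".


Original: "hair measure system cap key"
Words (1..n): hair | measure | system | cap | key
Reversed (n..1): key | cap | system | measure | hair
Result = "key cap system measure hair"


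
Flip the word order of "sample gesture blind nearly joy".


Original: "sample gesture blind nearly joy"
Words (1..n): sample | gesture | blind | nearly | joy
Reversed (n..1): joy | nearly | blind | gesture | sample
Result = "joy nearly blind gesture sample"


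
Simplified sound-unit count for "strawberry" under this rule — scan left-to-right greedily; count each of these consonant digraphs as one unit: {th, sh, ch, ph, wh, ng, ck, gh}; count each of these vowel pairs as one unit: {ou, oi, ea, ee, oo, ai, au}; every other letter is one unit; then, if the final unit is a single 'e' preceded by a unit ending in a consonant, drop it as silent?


Word: "strawberry" (10 letters)
Left-to-right scan:
  [1] 's' (letter)
  [2] 't' (letter)
  [3] 'r' (letter)
  [4] 'a' (letter)
  [5] 'w' (letter)
  [6] 'b' (letter)
  [7] 'e' (letter)
  [8] 'r' (letter)
  [9] 'r' (letter)
  [10] 'y' (letter)
Units from scan: 10
Sound units = 10 units


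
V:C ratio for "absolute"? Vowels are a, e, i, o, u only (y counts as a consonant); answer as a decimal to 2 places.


Word: "absolute"
Vowels (a,e,i,o,u): 4
Consonants: 4
Ratio = 4/4
= 1.00


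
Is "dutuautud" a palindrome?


Word: "dutuautud"
Reversed: "dutuautud"
Forward == Backward? dutuautud == dutuautud
Palindrome = Yes


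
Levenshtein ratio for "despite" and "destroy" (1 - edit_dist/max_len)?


Word 1: "despite" (length 7)
Word 2: "destroy" (length 7)
One optimal edit sequence:
  1. keep 'd'
  2. keep 'e'
  3. keep 's'
  4. substitute 'p' -> 't'  (+1)
  5. substitute 'i' -> 'r'  (+1)
  6. substitute 't' -> 'o'  (+1)
  7. substitute 'e' -> 'y'  (+1)
Edit distance = 4
Max length = max(7, 7) = 7
Similarity = 1 - 4/7
= 0.4286


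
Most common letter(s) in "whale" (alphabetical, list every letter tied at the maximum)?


Word: "whale"
Letter counts:
  'a': 1
  'e': 1
  'h': 1
  'l': 1
  'w': 1
Maximum count = 1
Most frequent = 'a', 'e', 'h', 'l', 'w' (1 time each)


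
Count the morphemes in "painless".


Word: "painless"
Morphemes: pain | -less
Each morpheme carries meaning
= 2 morphemes


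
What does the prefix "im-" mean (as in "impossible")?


Prefix: im-
As in: impossible -> im- + possible
Meaning = not / into


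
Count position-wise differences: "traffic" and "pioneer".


Comparing character by character (same length = 7):
  Pos 0: 't' vs 'p' !=
  Pos 1: 'r' vs 'i' !=
  Pos 2: 'a' vs 'o' !=
  Pos 3: 'f' vs 'n' !=
  Pos 4: 'f' vs 'e' !=
  Pos 5: 'i' vs 'e' !=
  Pos 6: 'c' vs 'r' !=
Hamming distance = 7


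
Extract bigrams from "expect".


Word: "expect" (length 6)
Number of bigrams = 6 - 2 + 1 = 5
  Position 0: "ex"
  Position 1: "xp"
  Position 2: "pe"
  Position 3: "ec"
  Position 4: "ct"
Bigrams = "ex", "xp", "pe", "ec", "ct"


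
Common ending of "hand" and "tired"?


Word 1: "hand"
Word 2: "tired"
Comparing from end:
  Pos -1: 'd' == 'd'
  Pos -2: 'n' != 'e' (stop)
LCS = "d" (length 1)


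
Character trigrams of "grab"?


Word: "grab" (length 4)
Number of trigrams = 4 - 3 + 1 = 2
  Position 0: "gra"
  Position 1: "rab"
Trigrams = "gra", "rab"


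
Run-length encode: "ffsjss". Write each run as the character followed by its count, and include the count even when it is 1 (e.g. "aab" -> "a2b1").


String: "ffsjss"
Scanning for consecutive runs:
  'f' x 2
  's' x 1
  'j' x 1
  's' x 2
RLE = "f2s1j1s2"


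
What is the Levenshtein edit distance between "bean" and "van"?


Word 1: "bean" (length 4)
Word 2: "van" (length 3)
One optimal edit sequence (insert/delete/substitute each cost 1):
  1. delete 'b'  (+1)
  2. substitute 'e' -> 'v'  (+1)
  3. keep 'a'
  4. keep 'n'
Total edit operations: 2
Edit distance = 2


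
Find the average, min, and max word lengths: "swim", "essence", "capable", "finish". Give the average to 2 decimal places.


Lengths: "swim"=4, "essence"=7, "capable"=7, "finish"=6
Sum = 24, Count = 4
Average = 24/4 = 6.00
= avg=6.00, min=4, max=7


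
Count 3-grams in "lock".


Word: "lock" (length 4)
Number of 3-grams = length - 3 + 1 = 4 - 3 + 1
= 2


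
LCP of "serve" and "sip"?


Word 1: "serve"
Word 2: "sip"
Comparing from start:
  Pos 0: 's' == 's'
  Pos 1: 'e' != 'i' (stop)
LCP = "s" (length 1)


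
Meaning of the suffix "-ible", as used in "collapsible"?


Suffix: -ible
Example: collapsible (collapse + -ible, with a spelling change)
Meaning = capable of


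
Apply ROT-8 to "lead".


Word: "lead"
Shift: 8
Each letter → (letter + shift) mod 26:
  'l' (11) + 8 = 19 → 't'
  'e' (4) + 8 = 12 → 'm'
  'a' (0) + 8 = 8 → 'i'
  'd' (3) + 8 = 11 → 'l'
Result = "tmil"


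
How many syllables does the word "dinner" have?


Word: "dinner"
Syllable breakdown: din-ner
Counting: 2 parts
= 2 syllables


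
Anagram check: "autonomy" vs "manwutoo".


Word 1: "autonomy" → sorted: amnootuy
Word 2: "manwutoo" → sorted: amnootuw
Same letters? amnootuy != amnootuw
Anagram = No


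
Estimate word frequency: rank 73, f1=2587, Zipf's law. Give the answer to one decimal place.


Zipf's law: f(r) = f(1) / r
f(1) = 2587
f(73) = 2587 / 73
= 35.4 occurrences


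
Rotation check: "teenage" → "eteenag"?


Word: "teenage", Candidate: "eteenag"
Method: check if candidate is substring of word+word
"teenageteenage" contains "eteenag"? Yes
Is rotation = Yes


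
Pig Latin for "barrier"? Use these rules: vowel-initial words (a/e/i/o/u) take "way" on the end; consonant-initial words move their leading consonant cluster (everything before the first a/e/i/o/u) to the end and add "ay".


Word: "barrier"
Starts with consonant(s) → move to end, add 'ay'
Consonant cluster: "b"
Pig Latin = "arrierbay"


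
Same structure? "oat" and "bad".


Pattern of "oat": [0, 1, 2]
Pattern of "bad": [0, 1, 2]
Patterns match
Same pattern = Yes


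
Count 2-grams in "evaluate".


Word: "evaluate" (length 8)
Number of 2-grams = length - 2 + 1 = 8 - 2 + 1
= 7


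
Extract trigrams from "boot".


Word: "boot" (length 4)
Number of trigrams = 4 - 3 + 1 = 2
  Position 0: "boo"
  Position 1: "oot"
Trigrams = "boo", "oot"


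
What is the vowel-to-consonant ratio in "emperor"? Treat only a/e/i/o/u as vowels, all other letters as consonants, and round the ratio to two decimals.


Word: "emperor"
Vowels (a,e,i,o,u): 3
Consonants: 4
Ratio = 3/4
= 0.75


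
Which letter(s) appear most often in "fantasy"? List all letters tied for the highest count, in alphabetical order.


Word: "fantasy"
Letter counts:
  'a': 2
  'f': 1
  'n': 1
  's': 1
  't': 1
  'y': 1
Maximum count = 2
Most frequent = 'a' (2 times each)


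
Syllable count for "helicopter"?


Word: "helicopter"
Syllable breakdown: hel-i-cop-ter
Counting: 4 parts
= 4 syllables


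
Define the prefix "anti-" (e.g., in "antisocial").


Prefix: anti-
Example: antisocial (anti- + social)
Meaning = against


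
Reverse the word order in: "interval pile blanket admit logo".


Original: "interval pile blanket admit logo"
Words (1..n): interval | pile | blanket | admit | logo
Reversed (n..1): logo | admit | blanket | pile | interval
Result = "logo admit blanket pile interval"


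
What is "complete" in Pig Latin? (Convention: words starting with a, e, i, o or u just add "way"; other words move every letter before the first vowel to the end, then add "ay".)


Word: "complete"
Starts with consonant(s) → move to end, add 'ay'
Consonant cluster: "c"
Pig Latin = "ompletecay"


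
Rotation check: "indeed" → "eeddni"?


Word: "indeed", Candidate: "eeddni"
Method: check if candidate is substring of word+word
"indeedindeed" contains "eeddni"? No
Is rotation = No


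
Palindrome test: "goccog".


Word: "goccog"
Reversed: "goccog"
Forward == Backward? goccog == goccog
Palindrome = Yes


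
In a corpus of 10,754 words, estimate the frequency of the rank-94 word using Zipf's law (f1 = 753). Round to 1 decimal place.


Zipf's law: f(r) = f(1) / r
f(1) = 753
f(94) = 753 / 94
= 8.0 occurrences


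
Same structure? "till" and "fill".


Pattern of "till": [0, 1, 2, 2]
Pattern of "fill": [0, 1, 2, 2]
Patterns match
Same pattern = Yes


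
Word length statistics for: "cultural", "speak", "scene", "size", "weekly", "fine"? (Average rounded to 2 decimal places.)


Lengths: "cultural"=8, "speak"=5, "scene"=5, "size"=4, "weekly"=6, "fine"=4
Sum = 32, Count = 6
Average = 32/6 = 5.33
= avg=5.33, min=4, max=8


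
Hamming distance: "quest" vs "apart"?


Comparing character by character (same length = 5):
  Pos 0: 'q' vs 'a' !=
  Pos 1: 'u' vs 'p' !=
  Pos 2: 'e' vs 'a' !=
  Pos 3: 's' vs 'r' !=
  Pos 4: 't' vs 't' =
Hamming distance = 4


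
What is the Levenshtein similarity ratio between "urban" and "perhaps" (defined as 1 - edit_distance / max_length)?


Word 1: "urban" (length 5)
Word 2: "perhaps" (length 7)
One optimal edit sequence:
  1. insert 'p'  (+1)
  2. substitute 'u' -> 'e'  (+1)
  3. keep 'r'
  4. substitute 'b' -> 'h'  (+1)
  5. keep 'a'
  6. insert 'p'  (+1)
  7. substitute 'n' -> 's'  (+1)
Edit distance = 5
Max length = max(5, 7) = 7
Similarity = 1 - 5/7
= 0.2857


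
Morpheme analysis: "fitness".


Word: "fitness"
Morphemes: fit + -ness
Each morpheme carries meaning
= 2 morphemes


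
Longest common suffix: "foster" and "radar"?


Word 1: "foster"
Word 2: "radar"
Comparing from end:
  Pos -1: 'r' == 'r'
  Pos -2: 'e' != 'a' (stop)
LCS = "r" (length 1)


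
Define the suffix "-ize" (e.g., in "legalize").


Suffix: -ize
Example: legalize (legal + -ize)
Meaning = to make


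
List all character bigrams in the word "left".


Word: "left" (length 4)
Number of bigrams = 4 - 2 + 1 = 3
  Position 0: "le"
  Position 1: "ef"
  Position 2: "ft"
Bigrams = "le", "ef", "ft"


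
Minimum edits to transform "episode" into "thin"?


Word 1: "episode" (length 7)
Word 2: "thin" (length 4)
One optimal edit sequence (insert/delete/substitute each cost 1):
  1. substitute 'e' -> 't'  (+1)
  2. substitute 'p' -> 'h'  (+1)
  3. keep 'i'
  4. delete 's'  (+1)
  5. delete 'o'  (+1)
  6. delete 'd'  (+1)
  7. substitute 'e' -> 'n'  (+1)
Total edit operations: 6
Edit distance = 6


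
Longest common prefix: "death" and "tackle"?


Word 1: "death"
Word 2: "tackle"
Comparing from start:
  Pos 0: 'd' != 't' (stop)
LCP = "" (length 0)


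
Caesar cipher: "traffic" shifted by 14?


Word: "traffic"
Shift: 14
Each letter → (letter + shift) mod 26:
  't' (19) + 14 = 7 → 'h'
  'r' (17) + 14 = 5 → 'f'
  'a' (0) + 14 = 14 → 'o'
  'f' (5) + 14 = 19 → 't'
  'f' (5) + 14 = 19 → 't'
  'i' (8) + 14 = 22 → 'w'
  'c' (2) + 14 = 16 → 'q'
Result = "hfottwq"


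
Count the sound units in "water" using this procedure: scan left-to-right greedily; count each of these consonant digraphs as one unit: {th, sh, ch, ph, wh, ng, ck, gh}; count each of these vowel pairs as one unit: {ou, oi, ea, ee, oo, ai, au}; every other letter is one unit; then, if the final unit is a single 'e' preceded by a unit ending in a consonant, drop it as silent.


Word: "water" (5 letters)
Left-to-right scan:
  (1) 'w' (letter)
  (2) 'a' (letter)
  (3) 't' (letter)
  (4) 'e' (letter)
  (5) 'r' (letter)
Units from scan: 5
Sound units = 5 units


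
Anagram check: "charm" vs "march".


Word 1: "charm" → sorted: achmr
Word 2: "march" → sorted: achmr
Same letters? achmr == achmr
Anagram = Yes


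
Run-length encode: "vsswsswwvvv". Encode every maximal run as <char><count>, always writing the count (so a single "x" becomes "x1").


String: "vsswsswwvvv"
Scanning for consecutive runs:
  'v' x 1
  's' x 2
  'w' x 1
  's' x 2
  'w' x 2
  'v' x 3
RLE = "v1s2w1s2w2v3"


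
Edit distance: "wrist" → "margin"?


Word 1: "wrist" (length 5)
Word 2: "margin" (length 6)
One optimal edit sequence (insert/delete/substitute each cost 1):
  1. insert 'm'  (+1)
  2. substitute 'w' -> 'a'  (+1)
  3. keep 'r'
  4. substitute 'i' -> 'g'  (+1)
  5. substitute 's' -> 'i'  (+1)
  6. substitute 't' -> 'n'  (+1)
Total edit operations: 5
Edit distance = 5


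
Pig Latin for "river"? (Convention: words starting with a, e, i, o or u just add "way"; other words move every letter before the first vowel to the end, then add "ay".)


Word: "river"
Starts with consonant(s) → move to end, add 'ay'
Consonant cluster: "r"
Pig Latin = "iverray"


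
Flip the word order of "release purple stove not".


Original: "release purple stove not"
Words (1..n): release | purple | stove | not
Reversed (n..1): not | stove | purple | release
Result = "not stove purple release"


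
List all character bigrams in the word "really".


Word: "really" (length 6)
Number of bigrams = 6 - 2 + 1 = 5
  Position 0: "re"
  Position 1: "ea"
  Position 2: "al"
  Position 3: "ll"
  Position 4: "ly"
Bigrams = "re", "ea", "al", "ll", "ly"


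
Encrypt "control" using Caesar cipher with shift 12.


Word: "control"
Shift: 12
Each letter → (letter + shift) mod 26:
  'c' (2) + 12 = 14 → 'o'
  'o' (14) + 12 = 0 → 'a'
  'n' (13) + 12 = 25 → 'z'
  't' (19) + 12 = 5 → 'f'
  'r' (17) + 12 = 3 → 'd'
  'o' (14) + 12 = 0 → 'a'
  'l' (11) + 12 = 23 → 'x'
Result = "oazfdax"


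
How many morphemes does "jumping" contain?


Word: "jumping"
Morphemes: jump | -ing
Each morpheme carries meaning
= 2 morphemes


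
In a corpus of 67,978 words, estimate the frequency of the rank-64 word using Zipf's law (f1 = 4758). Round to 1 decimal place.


Zipf's law: f(r) = f(1) / r
f(1) = 4758
f(64) = 4758 / 64
= 74.3 occurrences


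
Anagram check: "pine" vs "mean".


Word 1: "pine" → sorted: einp
Word 2: "mean" → sorted: aemn
Same letters? einp != aemn
Anagram = No


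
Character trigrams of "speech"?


Word: "speech" (length 6)
Number of trigrams = 6 - 3 + 1 = 4
  Position 0: "spe"
  Position 1: "pee"
  Position 2: "eec"
  Position 3: "ech"
Trigrams = "spe", "pee", "eec", "ech"


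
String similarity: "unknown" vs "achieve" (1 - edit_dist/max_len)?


Word 1: "unknown" (length 7)
Word 2: "achieve" (length 7)
One optimal edit sequence:
  1. substitute 'u' -> 'a'  (+1)
  2. substitute 'n' -> 'c'  (+1)
  3. substitute 'k' -> 'h'  (+1)
  4. substitute 'n' -> 'i'  (+1)
  5. substitute 'o' -> 'e'  (+1)
  6. substitute 'w' -> 'v'  (+1)
  7. substitute 'n' -> 'e'  (+1)
Edit distance = 7
Max length = max(7, 7) = 7
Similarity = 1 - 7/7
= 0.0000


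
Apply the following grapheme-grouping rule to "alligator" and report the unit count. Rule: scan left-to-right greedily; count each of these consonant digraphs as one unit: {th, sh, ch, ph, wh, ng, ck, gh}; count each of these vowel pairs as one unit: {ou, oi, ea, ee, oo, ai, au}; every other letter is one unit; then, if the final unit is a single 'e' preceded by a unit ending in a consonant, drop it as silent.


Word: "alligator" (9 letters)
Left-to-right scan:
  [1] 'a' (letter)
  [2] 'l' (letter)
  [3] 'l' (letter)
  [4] 'i' (letter)
  [5] 'g' (letter)
  [6] 'a' (letter)
  [7] 't' (letter)
  [8] 'o' (letter)
  [9] 'r' (letter)
Units from scan: 9
Sound units = 9 units


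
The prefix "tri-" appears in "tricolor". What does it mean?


Prefix: tri-
Example: tricolor (tri- + color)
Meaning = three


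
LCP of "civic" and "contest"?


Word 1: "civic"
Word 2: "contest"
Comparing from start:
  Pos 0: 'c' == 'c'
  Pos 1: 'i' != 'o' (stop)
LCP = "c" (length 1)


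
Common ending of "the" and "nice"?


Word 1: "the"
Word 2: "nice"
Comparing from end:
  Pos -1: 'e' == 'e'
  Pos -2: 'h' != 'c' (stop)
LCS = "e" (length 1)


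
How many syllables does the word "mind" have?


Word: "mind"
Syllable breakdown: mind
Counting: 1 part
= 1 syllable


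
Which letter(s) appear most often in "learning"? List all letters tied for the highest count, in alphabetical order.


Word: "learning"
Letter counts:
  'a': 1
  'e': 1
  'g': 1
  'i': 1
  'l': 1
  'n': 2
  'r': 1
Maximum count = 2
Most frequent = 'n' (2 times each)


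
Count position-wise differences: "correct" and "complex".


Comparing character by character (same length = 7):
  Pos 0: 'c' vs 'c' =
  Pos 1: 'o' vs 'o' =
  Pos 2: 'r' vs 'm' !=
  Pos 3: 'r' vs 'p' !=
  Pos 4: 'e' vs 'l' !=
  Pos 5: 'c' vs 'e' !=
  Pos 6: 't' vs 'x' !=
Hamming distance = 5


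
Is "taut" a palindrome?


Word: "taut"
Reversed: "tuat"
Forward == Backward? taut != tuat
Palindrome = No


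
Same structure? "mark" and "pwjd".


Pattern of "mark": [0, 1, 2, 3]
Pattern of "pwjd": [0, 1, 2, 3]
Patterns match
Same pattern = Yes


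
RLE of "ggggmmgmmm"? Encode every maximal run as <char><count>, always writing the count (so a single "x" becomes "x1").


String: "ggggmmgmmm"
Scanning for consecutive runs:
  'g' x 4
  'm' x 2
  'g' x 1
  'm' x 3
RLE = "g4m2g1m3"


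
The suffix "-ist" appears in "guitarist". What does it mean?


Suffix: -ist
As in: guitarist -> guitar + -ist
Meaning = one who practices


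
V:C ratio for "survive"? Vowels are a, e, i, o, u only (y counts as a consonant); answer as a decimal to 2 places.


Word: "survive"
Vowels (a,e,i,o,u): 3
Consonants: 4
Ratio = 3/4
= 0.75


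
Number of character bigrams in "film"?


Word: "film" (length 4)
Number of 2-grams = length - 2 + 1 = 4 - 2 + 1
= 3


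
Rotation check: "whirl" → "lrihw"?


Word: "whirl", Candidate: "lrihw"
Method: check if candidate is substring of word+word
"whirlwhirl" contains "lrihw"? No
Is rotation = No


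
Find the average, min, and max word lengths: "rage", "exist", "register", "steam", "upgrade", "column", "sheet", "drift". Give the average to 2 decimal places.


Lengths: "rage"=4, "exist"=5, "register"=8, "steam"=5, "upgrade"=7, "column"=6, "sheet"=5, "drift"=5
Sum = 45, Count = 8
Average = 45/8 = 5.63
= avg=5.63, min=4, max=8


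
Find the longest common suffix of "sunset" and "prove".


Word 1: "sunset"
Word 2: "prove"
Comparing from end:
  Pos -1: 't' != 'e' (stop)
LCS = "" (length 0)


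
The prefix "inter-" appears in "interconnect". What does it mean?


Prefix: inter-
Example: interconnect = inter- + connect
Meaning = between


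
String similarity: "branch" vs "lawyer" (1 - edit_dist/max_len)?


Word 1: "branch" (length 6)
Word 2: "lawyer" (length 6)
One optimal edit sequence:
  1. substitute 'b' -> 'l'  (+1)
  2. substitute 'r' -> 'a'  (+1)
  3. substitute 'a' -> 'w'  (+1)
  4. substitute 'n' -> 'y'  (+1)
  5. substitute 'c' -> 'e'  (+1)
  6. substitute 'h' -> 'r'  (+1)
Edit distance = 6
Max length = max(6, 6) = 6
Similarity = 1 - 6/6
= 0.0000


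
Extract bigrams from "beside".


Word: "beside" (length 6)
Number of bigrams = 6 - 2 + 1 = 5
  Position 0: "be"
  Position 1: "es"
  Position 2: "si"
  Position 3: "id"
  Position 4: "de"
Bigrams = "be", "es", "si", "id", "de"


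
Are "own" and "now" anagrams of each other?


Word 1: "own" → sorted: now
Word 2: "now" → sorted: now
Same letters? now == now
Anagram = Yes


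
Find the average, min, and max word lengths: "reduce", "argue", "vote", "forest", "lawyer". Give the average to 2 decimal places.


Lengths: "reduce"=6, "argue"=5, "vote"=4, "forest"=6, "lawyer"=6
Sum = 27, Count = 5
Average = 27/5 = 5.40
= avg=5.40, min=4, max=6


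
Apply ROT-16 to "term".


Word: "term"
Shift: 16
Each letter → (letter + shift) mod 26:
  't' (19) + 16 = 9 → 'j'
  'e' (4) + 16 = 20 → 'u'
  'r' (17) + 16 = 7 → 'h'
  'm' (12) + 16 = 2 → 'c'
Result = "juhc"


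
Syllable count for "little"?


Word: "little"
Syllable breakdown: lit-tle
Counting: 2 parts
= 2 syllables


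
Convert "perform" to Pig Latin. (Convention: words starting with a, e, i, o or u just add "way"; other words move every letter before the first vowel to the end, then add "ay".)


Word: "perform"
Starts with consonant(s) → move to end, add 'ay'
Consonant cluster: "p"
Pig Latin = "erformpay"


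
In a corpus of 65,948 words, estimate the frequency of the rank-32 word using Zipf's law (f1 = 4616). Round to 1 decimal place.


Zipf's law: f(r) = f(1) / r
f(1) = 4616
f(32) = 4616 / 32
= 144.3 occurrences


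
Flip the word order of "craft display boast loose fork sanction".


Original: "craft display boast loose fork sanction"
Words (1..n): craft | display | boast | loose | fork | sanction
Reversed (n..1): sanction | fork | loose | boast | display | craft
Result = "sanction fork loose boast display craft"


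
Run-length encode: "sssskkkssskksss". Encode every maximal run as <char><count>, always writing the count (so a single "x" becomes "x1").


String: "sssskkkssskksss"
Scanning for consecutive runs:
  's' x 4
  'k' x 3
  's' x 3
  'k' x 2
  's' x 3
RLE = "s4k3s3k2s3"


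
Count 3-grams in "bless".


Word: "bless" (length 5)
Number of 3-grams = length - 3 + 1 = 5 - 3 + 1
= 3


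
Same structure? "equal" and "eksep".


Pattern of "equal": [0, 1, 2, 3, 4]
Pattern of "eksep": [0, 1, 2, 0, 3]
Patterns do not match
Same pattern = No


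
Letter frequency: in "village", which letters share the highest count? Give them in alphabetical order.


Word: "village"
Letter counts:
  'a': 1
  'e': 1
  'g': 1
  'i': 1
  'l': 2
  'v': 1
Maximum count = 2
Most frequent = 'l' (2 times each)


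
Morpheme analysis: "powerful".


Word: "powerful"
Morphemes: power | -ful
Each morpheme carries meaning
= 2 morphemes


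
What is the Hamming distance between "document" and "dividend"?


Comparing character by character (same length = 8):
  Pos 0: 'd' vs 'd' =
  Pos 1: 'o' vs 'i' !=
  Pos 2: 'c' vs 'v' !=
  Pos 3: 'u' vs 'i' !=
  Pos 4: 'm' vs 'd' !=
  Pos 5: 'e' vs 'e' =
  Pos 6: 'n' vs 'n' =
  Pos 7: 't' vs 'd' !=
Hamming distance = 5


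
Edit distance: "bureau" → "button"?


Word 1: "bureau" (length 6)
Word 2: "button" (length 6)
One optimal edit sequence (insert/delete/substitute each cost 1):
  1. keep 'b'
  2. keep 'u'
  3. substitute 'r' -> 't'  (+1)
  4. substitute 'e' -> 't'  (+1)
  5. substitute 'a' -> 'o'  (+1)
  6. substitute 'u' -> 'n'  (+1)
Total edit operations: 4
Edit distance = 4


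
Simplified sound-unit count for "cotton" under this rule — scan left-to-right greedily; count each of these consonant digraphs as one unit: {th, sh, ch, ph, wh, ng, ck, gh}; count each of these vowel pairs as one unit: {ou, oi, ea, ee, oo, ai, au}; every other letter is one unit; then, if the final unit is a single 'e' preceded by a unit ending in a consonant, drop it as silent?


Word: "cotton" (6 letters)
Left-to-right scan:
  [1] 'c' (letter)
  [2] 'o' (letter)
  [3] 't' (letter)
  [4] 't' (letter)
  [5] 'o' (letter)
  [6] 'n' (letter)
Units from scan: 6
Sound units = 6 units


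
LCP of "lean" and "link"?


Word 1: "lean"
Word 2: "link"
Comparing from start:
  Pos 0: 'l' == 'l'
  Pos 1: 'e' != 'i' (stop)
LCP = "l" (length 1)


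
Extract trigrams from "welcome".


Word: "welcome" (length 7)
Number of trigrams = 7 - 3 + 1 = 5
  Position 0: "wel"
  Position 1: "elc"
  Position 2: "lco"
  Position 3: "com"
  Position 4: "ome"
Trigrams = "wel", "elc", "lco", "com", "ome"


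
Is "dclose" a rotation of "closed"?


Word: "closed", Candidate: "dclose"
Method: check if candidate is substring of word+word
"closedclosed" contains "dclose"? Yes
Is rotation = Yes


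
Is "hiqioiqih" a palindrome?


Word: "hiqioiqih"
Reversed: "hiqioiqih"
Forward == Backward? hiqioiqih == hiqioiqih
Palindrome = Yes


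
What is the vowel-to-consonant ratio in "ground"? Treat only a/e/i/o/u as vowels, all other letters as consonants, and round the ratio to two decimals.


Word: "ground"
Vowels (a,e,i,o,u): 2
Consonants: 4
Ratio = 2/4
= 0.50


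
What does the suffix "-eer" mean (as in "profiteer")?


Suffix: -eer
Example: profiteer (profit + -eer)
Meaning = one who is concerned with


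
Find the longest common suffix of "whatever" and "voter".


Word 1: "whatever"
Word 2: "voter"
Comparing from end:
  Pos -1: 'r' == 'r'
  Pos -2: 'e' == 'e'
  Pos -3: 'v' != 't' (stop)
LCS = "er" (length 2)


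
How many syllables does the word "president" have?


Word: "president"
Syllable breakdown: pres / i / dent
Counting: 3 parts
= 3 syllables


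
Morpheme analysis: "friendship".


Word: "friendship"
Morphemes: friend / -ship
Each morpheme carries meaning
= 2 morphemes
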